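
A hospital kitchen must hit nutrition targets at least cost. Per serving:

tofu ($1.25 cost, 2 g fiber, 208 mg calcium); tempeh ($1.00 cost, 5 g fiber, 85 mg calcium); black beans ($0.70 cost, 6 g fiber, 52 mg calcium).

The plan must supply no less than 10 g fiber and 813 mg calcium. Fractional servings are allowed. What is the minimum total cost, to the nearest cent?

$5.04

tofu only: max(10/2, 813/208) = 5 servings → $6.25.
tempeh only: max(10/5, 813/85) = 9.565 servings → $9.56.
black beans only: max(10/6, 813/52) = 15.63 servings → $10.94.
tofu + tempeh with both tight: 3.695 servings and 0.5218 servings → $5.14.
tofu + black beans with both tight: 3.809 servings and 0.3969 servings → $5.04.
tempeh + black beans with both targets exact would need a negative amount; discard.
So the least-cost plan costs $5.04.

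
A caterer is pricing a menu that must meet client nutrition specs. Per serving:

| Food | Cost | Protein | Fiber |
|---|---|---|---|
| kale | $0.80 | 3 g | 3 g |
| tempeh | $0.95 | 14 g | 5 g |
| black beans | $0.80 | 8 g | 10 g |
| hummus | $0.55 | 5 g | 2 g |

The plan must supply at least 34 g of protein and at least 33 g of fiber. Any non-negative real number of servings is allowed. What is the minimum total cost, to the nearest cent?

This is a tiny linear program; its minimum lies at a vertex of the feasible set. List the vertices and price them.
kale only: max(34/3, 33/3) = 11.33 servings → $9.07.
tempeh only: max(34/14, 33/5) = 6.6 servings → $6.27.
black beans only: max(34/8, 33/10) = 4.25 servings → $3.40.
hummus only: max(34/5, 33/2) = 16.5 servings → $9.07.
kale + tempeh with both tight: 10.81 servings and 0.1111 servings → $8.76.
kale + black beans: the both-tight solution has a negative serving — not a feasible corner.
kale + hummus with both tight: 10.78 servings and 0.3333 servings → $8.81.
tempeh + black beans with both tight: 0.76 servings and 2.92 servings → $3.06.
tempeh + hummus: the both-tight solution has a negative serving — not a feasible corner.
black beans + hummus with both tight: 2.853 servings and 2.235 servings → $3.51.
The minimum over all feasible corners is $3.06.

$3.06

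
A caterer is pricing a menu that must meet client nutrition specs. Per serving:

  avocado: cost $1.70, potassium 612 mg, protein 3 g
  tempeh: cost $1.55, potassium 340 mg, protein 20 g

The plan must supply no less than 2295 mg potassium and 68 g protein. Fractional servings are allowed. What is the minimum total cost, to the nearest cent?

$8.25

The cheapest plan sits at a corner of the feasible region — with two constraints it uses at most two foods.
avocado only: max(2295/612, 68/3) = 22.67 servings → $38.53.
tempeh only: max(2295/340, 68/20) = 6.75 servings → $10.46.
avocado + tempeh with both tight: 2.03 servings and 3.095 servings → $8.25.
The minimum over all feasible corners is $8.25.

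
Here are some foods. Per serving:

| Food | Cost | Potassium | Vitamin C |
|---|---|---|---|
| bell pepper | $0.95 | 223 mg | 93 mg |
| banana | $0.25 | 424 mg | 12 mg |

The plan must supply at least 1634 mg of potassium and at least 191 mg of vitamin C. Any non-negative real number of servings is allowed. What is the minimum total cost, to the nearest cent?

For a min-cost LP with two ≥-constraints, a basic feasible solution has at most two positive variables.
bell pepper only: max(1634/223, 191/93) = 7.327 servings → $6.96.
banana only: max(1634/424, 191/12) = 15.92 servings → $3.98.
bell pepper + banana with both tight: 1.67 servings and 2.976 servings → $2.33.
So the least-cost plan costs $2.33.

$2.33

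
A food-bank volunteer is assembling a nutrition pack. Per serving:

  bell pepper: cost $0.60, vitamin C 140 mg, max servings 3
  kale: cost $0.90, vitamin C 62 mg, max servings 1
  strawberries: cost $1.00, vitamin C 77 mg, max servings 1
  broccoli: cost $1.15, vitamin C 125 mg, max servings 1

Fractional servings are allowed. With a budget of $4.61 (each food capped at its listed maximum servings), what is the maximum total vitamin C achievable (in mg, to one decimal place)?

667.5 mg

Vitamin C per dollar: bell pepper 233.3, broccoli 108.7, strawberries 77, kale 68.89.
Take 3 servings of bell pepper: spends $1.80, +420.0 mg vitamin C (running total 420.0 mg).
Take 1 serving of broccoli: spends $1.15, +125.0 mg vitamin C (running total 545.0 mg).
Take 1 serving of strawberries: spends $1.00, +77.0 mg vitamin C (running total 622.0 mg).
Take 0.7333 servings of kale: spends $0.66, +45.5 mg vitamin C (running total 667.5 mg).
Greedy by best ratio exhausts the cost allowance optimally: 667.5 mg.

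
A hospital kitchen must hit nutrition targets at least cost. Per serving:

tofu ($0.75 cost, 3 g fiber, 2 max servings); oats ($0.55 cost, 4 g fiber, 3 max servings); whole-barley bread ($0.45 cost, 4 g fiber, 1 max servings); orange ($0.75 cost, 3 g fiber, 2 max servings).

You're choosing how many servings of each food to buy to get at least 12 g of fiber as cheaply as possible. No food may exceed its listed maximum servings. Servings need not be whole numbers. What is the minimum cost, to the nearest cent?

Cost per g of fiber: whole-barley bread $0.1125, oats $0.1375, tofu $0.2500, orange $0.2500.
Take 1 serving of whole-barley bread: +4.0 g fiber for $0.45 (total $0.45, still need 8.0 g).
Take 2 servings of oats: +8.0 g fiber for $1.10 (total $1.55, still need 0.0 g).
Greedy by cheapest-per-g is optimal for a single linear constraint, so the minimum cost is $1.55.

$1.55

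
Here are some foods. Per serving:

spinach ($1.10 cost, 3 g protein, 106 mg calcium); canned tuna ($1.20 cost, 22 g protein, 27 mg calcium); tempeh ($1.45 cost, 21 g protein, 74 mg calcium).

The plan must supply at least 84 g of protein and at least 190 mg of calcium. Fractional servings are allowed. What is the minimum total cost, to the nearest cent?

With two linear requirements the optimum uses one or two foods; enumerate the corners.
spinach only: max(84/3, 190/106) = 28 servings → $30.80.
canned tuna only: max(84/22, 190/27) = 7.037 servings → $8.44.
tempeh only: max(84/21, 190/74) = 4 servings → $5.80.
spinach + canned tuna with both tight: 0.8494 servings and 3.702 servings → $5.38.
spinach + tempeh with both targets exact would need a negative amount; discard.
canned tuna + tempeh with both tight: 2.098 servings and 1.802 servings → $5.13.
Cheapest feasible corner: $5.13.

$5.13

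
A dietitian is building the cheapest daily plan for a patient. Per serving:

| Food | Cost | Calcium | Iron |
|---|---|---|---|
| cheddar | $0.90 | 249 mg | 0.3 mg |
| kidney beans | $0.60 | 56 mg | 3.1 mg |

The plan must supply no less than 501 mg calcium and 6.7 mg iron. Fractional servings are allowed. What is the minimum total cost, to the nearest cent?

At the optimum either one food covers both requirements or two foods hit both targets exactly; no other combination can be cheaper.
cheddar only: max(501/249, 6.7/0.3) = 22.33 servings → $20.10.
kidney beans only: max(501/56, 6.7/3.1) = 8.946 servings → $5.37.
cheddar + kidney beans with both tight: 1.56 servings and 2.01 servings → $2.61.
The minimum over all feasible corners is $2.61.

$2.61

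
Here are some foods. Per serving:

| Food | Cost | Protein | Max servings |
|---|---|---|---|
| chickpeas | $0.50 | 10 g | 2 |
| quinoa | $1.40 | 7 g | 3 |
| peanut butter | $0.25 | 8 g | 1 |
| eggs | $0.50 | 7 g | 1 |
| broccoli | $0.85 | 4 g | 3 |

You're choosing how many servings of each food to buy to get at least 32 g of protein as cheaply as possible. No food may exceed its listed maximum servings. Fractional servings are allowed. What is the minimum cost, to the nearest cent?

$1.54

Cost per g of protein: peanut butter $0.0312, chickpeas $0.0500, eggs $0.0714, quinoa $0.2000, broccoli $0.2125.
Take 1 serving of peanut butter: +8.0 g protein for $0.25 (total $0.25, still need 24.0 g).
Take 2 servings of chickpeas: +20.0 g protein for $1.00 (total $1.25, still need 4.0 g).
Take 0.5714 servings of eggs: +4.0 g protein for $0.29 (total $1.54, still need 0.0 g).
Greedy by cheapest-per-g is optimal for a single linear constraint, so the minimum cost is $1.54.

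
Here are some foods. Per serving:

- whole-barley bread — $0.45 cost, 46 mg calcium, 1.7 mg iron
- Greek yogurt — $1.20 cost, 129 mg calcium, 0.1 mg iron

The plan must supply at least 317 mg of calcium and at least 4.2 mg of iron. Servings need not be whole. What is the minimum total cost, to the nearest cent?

$3.00

Minimising a linear cost over {calcium ≥ 317, iron ≥ 4.2, servings ≥ 0} — the optimum is at a vertex, using one or two foods.
whole-barley bread only: max(317/46, 4.2/1.7) = 6.891 servings → $3.10.
Greek yogurt only: max(317/129, 4.2/0.1) = 42 servings → $50.40.
whole-barley bread + Greek yogurt with both tight: 2.376 servings and 1.61 servings → $3.00.
The minimum over all feasible corners is $3.00.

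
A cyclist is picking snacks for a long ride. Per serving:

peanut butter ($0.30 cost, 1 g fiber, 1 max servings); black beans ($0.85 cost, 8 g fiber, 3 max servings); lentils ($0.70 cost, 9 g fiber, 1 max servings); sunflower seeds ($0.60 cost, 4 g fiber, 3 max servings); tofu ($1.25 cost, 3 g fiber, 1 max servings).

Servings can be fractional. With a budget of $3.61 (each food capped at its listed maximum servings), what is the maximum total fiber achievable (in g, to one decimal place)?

35.4 g

Fiber per dollar: lentils 12.86, black beans 9.412, sunflower seeds 6.667, peanut butter 3.333, tofu 2.4.
Take 1 serving of lentils: spends $0.70, +9.0 g fiber (running total 9.0 g).
Take 3 servings of black beans: spends $2.55, +24.0 g fiber (running total 33.0 g).
Take 0.6 servings of sunflower seeds: spends $0.36, +2.4 g fiber (running total 35.4 g).
Filling greedily by fiber-per-dollar is optimal for one linear limit, giving 35.4 g.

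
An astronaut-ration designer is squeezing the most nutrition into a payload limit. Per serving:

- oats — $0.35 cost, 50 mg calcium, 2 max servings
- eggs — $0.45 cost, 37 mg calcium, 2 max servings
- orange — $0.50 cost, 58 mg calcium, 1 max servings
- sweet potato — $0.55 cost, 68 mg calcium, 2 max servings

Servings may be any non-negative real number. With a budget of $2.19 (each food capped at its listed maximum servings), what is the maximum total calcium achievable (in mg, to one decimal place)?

Calcium per dollar: oats 142.9, sweet potato 123.6, orange 116, eggs 82.22.
Take 2 servings of oats: spends $0.70, +100.0 mg calcium (running total 100.0 mg).
Take 2 servings of sweet potato: spends $1.10, +136.0 mg calcium (running total 236.0 mg).
Take 0.78 servings of orange: spends $0.39, +45.2 mg calcium (running total 281.2 mg).
Filling greedily by calcium-per-dollar is optimal for one linear limit, giving 281.2 mg.

281.2 mg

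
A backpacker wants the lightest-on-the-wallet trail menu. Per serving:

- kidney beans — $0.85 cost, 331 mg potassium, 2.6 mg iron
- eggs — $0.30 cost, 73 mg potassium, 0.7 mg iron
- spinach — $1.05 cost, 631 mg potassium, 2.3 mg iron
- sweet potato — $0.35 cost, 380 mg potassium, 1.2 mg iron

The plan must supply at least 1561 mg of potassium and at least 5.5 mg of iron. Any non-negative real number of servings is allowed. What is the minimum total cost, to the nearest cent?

A basic optimal solution has at most two foods positive. Try each food alone and each pair with both targets met exactly.
kidney beans only: max(1561/331, 5.5/2.6) = 4.716 servings → $4.01.
eggs only: max(1561/73, 5.5/0.7) = 21.38 servings → $6.42.
spinach only: max(1561/631, 5.5/2.3) = 2.474 servings → $2.60.
sweet potato only: max(1561/380, 5.5/1.2) = 4.583 servings → $1.60.
kidney beans + eggs: intersection lies outside the first quadrant.
kidney beans + spinach: the both-tight solution has a negative serving — not a feasible corner.
kidney beans + sweet potato with both tight: 0.367 servings and 3.788 servings → $1.64.
eggs + spinach: intersection lies outside the first quadrant.
eggs + sweet potato with both tight: 1.215 servings and 3.874 servings → $1.72.
spinach + sweet potato with both tight: 1.856 servings and 1.026 servings → $2.31.
Cheapest feasible corner: $1.60.

$1.60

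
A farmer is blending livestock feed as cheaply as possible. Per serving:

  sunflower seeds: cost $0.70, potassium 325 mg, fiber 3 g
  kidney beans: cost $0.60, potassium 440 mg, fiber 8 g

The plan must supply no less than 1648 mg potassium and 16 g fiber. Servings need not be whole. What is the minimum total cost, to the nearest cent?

Two binding constraints pin down two serving amounts, so the optimal mix uses at most two foods. The candidates are each food alone (scaled to the tighter of potassium/fiber) and each pair with both constraints tight.
sunflower seeds only: max(1648/325, 16/3) = 5.333 servings → $3.73.
kidney beans only: max(1648/440, 16/8) = 3.745 servings → $2.25.
sunflower seeds + kidney beans with both tight: 4.8 servings and 0.2 servings → $3.48.
Cheapest feasible corner: $2.25.

$2.25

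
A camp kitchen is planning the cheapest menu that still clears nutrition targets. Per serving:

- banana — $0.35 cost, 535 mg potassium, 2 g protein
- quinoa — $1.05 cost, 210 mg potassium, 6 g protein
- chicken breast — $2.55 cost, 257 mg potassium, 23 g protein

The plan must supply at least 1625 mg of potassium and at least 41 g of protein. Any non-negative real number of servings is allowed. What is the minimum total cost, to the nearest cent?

$4.84

This is a tiny linear program; its minimum lies at a vertex of the feasible set. List the vertices and price them.
banana only: max(1625/535, 41/2) = 20.5 servings → $7.17.
quinoa only: max(1625/210, 41/6) = 7.738 servings → $8.12.
chicken breast only: max(1625/257, 41/23) = 6.323 servings → $16.12.
banana + quinoa with both tight: 0.4086 servings and 6.697 servings → $7.17.
banana + chicken breast with both tight: 2.276 servings and 1.585 servings → $4.84.
quinoa + chicken breast with both targets exact would need a negative amount; discard.
Cheapest feasible corner: $4.84.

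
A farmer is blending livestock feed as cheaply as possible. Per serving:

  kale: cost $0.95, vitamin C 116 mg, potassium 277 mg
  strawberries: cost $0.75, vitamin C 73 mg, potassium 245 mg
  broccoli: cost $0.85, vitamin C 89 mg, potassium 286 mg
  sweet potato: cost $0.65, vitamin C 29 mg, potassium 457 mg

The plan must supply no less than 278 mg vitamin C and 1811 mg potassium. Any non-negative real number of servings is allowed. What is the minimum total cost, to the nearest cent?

Minimising a linear cost over {vitamin C ≥ 278, potassium ≥ 1811, servings ≥ 0} — the optimum is at a vertex, using one or two foods.
kale only: max(278/116, 1811/277) = 6.538 servings → $6.21.
strawberries only: max(278/73, 1811/245) = 7.392 servings → $5.54.
broccoli only: max(278/89, 1811/286) = 6.332 servings → $5.38.
sweet potato only: max(278/29, 1811/457) = 9.586 servings → $6.23.
kale + strawberries with both targets exact would need a negative amount; discard.
kale + broccoli: the both-tight solution has a negative serving — not a feasible corner.
kale + sweet potato with both tight: 1.657 servings and 2.958 servings → $3.50.
strawberries + broccoli: intersection lies outside the first quadrant.
strawberries + sweet potato with both tight: 2.838 servings and 2.441 servings → $3.72.
broccoli + sweet potato with both tight: 2.302 servings and 2.522 servings → $3.60.
So the least-cost plan costs $3.50.

$3.50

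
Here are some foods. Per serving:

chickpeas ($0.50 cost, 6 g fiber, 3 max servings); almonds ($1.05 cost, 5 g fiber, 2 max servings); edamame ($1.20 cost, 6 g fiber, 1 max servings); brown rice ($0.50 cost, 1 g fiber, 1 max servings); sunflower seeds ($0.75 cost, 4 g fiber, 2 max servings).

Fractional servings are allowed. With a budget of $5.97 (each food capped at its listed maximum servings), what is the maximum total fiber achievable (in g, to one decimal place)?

40.4 g

Fiber per dollar: chickpeas 12, sunflower seeds 5.333, edamame 5, almonds 4.762, brown rice 2.
Take 3 servings of chickpeas: spends $1.50, +18.0 g fiber (running total 18.0 g).
Take 2 servings of sunflower seeds: spends $1.50, +8.0 g fiber (running total 26.0 g).
Take 1 serving of edamame: spends $1.20, +6.0 g fiber (running total 32.0 g).
Take 1.686 servings of almonds: spends $1.77, +8.4 g fiber (running total 40.4 g).
Filling greedily by fiber-per-dollar is optimal for one linear limit, giving 40.4 g.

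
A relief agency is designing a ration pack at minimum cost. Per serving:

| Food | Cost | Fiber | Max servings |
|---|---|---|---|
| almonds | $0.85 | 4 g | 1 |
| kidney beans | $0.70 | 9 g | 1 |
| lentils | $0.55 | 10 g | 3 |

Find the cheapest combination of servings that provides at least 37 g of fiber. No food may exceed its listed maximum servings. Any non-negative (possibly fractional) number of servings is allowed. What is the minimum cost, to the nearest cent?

Cost per g of fiber: lentils $0.0550, kidney beans $0.0778, almonds $0.2125.
Take 3 servings of lentils: +30.0 g fiber for $1.65 (total $1.65, still need 7.0 g).
Take 0.7778 servings of kidney beans: +7.0 g fiber for $0.54 (total $2.19, still need 0.0 g).
Filling from the cheapest source first is optimal under one linear minimum: $2.19.

$2.19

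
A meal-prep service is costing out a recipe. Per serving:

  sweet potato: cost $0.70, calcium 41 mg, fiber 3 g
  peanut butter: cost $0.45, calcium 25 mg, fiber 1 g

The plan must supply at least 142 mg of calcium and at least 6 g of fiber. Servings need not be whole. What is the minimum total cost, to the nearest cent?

Compare the cost at each extreme point of the feasible region.
sweet potato only: max(142/41, 6/3) = 3.463 servings → $2.42.
peanut butter only: max(142/25, 6/1) = 6 servings → $2.70.
sweet potato + peanut butter with both tight: 0.2353 servings and 5.294 servings → $2.55.
The minimum over all feasible corners is $2.42.

$2.42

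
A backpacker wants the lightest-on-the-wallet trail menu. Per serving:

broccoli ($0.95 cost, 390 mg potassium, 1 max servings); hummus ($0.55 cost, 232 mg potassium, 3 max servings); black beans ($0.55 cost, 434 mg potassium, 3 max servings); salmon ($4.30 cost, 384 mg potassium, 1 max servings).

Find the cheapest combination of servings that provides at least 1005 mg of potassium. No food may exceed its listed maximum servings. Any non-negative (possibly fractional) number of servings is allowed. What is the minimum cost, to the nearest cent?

Cost per mg of potassium: black beans $0.0013, hummus $0.0024, broccoli $0.0024, salmon $0.0112.
Take 2.316 servings of black beans: +1005.0 mg potassium for $1.27 (total $1.27, still need 0.0 mg).
Filling from the cheapest source first is optimal under one linear minimum: $1.27.

$1.27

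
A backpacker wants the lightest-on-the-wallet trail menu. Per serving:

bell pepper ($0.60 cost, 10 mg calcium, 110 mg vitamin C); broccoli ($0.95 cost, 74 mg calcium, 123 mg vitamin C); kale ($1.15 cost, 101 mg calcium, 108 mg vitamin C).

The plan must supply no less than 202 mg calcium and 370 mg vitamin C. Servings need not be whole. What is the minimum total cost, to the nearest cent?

An LP optimum is at a vertex; with two nutrient constraints at most two foods are used. Check each candidate.
bell pepper only: max(202/10, 370/110) = 20.2 servings → $12.12.
broccoli only: max(202/74, 370/123) = 3.008 servings → $2.86.
kale only: max(202/101, 370/108) = 3.426 servings → $3.94.
bell pepper + broccoli with both tight: 0.3667 servings and 2.68 servings → $2.77.
bell pepper + kale with both tight: 1.551 servings and 1.846 servings → $3.05.
broccoli + kale: the both-tight solution has a negative serving — not a feasible corner.
So the least-cost plan costs $2.77.

$2.77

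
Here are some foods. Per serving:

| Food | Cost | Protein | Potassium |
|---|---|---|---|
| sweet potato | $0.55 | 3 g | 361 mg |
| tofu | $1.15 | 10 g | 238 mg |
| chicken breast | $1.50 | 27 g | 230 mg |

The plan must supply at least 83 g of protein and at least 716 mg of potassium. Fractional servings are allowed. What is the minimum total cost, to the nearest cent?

$4.62

The cheapest plan sits at a corner of the feasible region — with two constraints it uses at most two foods.
sweet potato only: max(83/3, 716/361) = 27.67 servings → $15.22.
tofu only: max(83/10, 716/238) = 8.3 servings → $9.54.
chicken breast only: max(83/27, 716/230) = 3.113 servings → $4.67.
sweet potato + tofu: intersection lies outside the first quadrant.
sweet potato + chicken breast with both tight: 0.02672 servings and 3.071 servings → $4.62.
tofu + chicken breast with both tight: 0.05865 servings and 3.052 servings → $4.65.
Cheapest feasible corner: $4.62.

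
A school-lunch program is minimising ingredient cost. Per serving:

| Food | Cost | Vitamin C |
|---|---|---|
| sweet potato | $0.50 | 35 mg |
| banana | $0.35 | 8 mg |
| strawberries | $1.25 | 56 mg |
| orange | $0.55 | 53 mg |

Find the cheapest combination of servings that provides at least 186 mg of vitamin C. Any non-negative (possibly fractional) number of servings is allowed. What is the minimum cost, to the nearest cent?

$1.93

Cost per mg of vitamin C: orange $0.0104, sweet potato $0.0143, strawberries $0.0223, banana $0.0437.
With no serving limits, use only orange: 186 mg / 53 mg = 3.509 servings × $0.55 = $1.93.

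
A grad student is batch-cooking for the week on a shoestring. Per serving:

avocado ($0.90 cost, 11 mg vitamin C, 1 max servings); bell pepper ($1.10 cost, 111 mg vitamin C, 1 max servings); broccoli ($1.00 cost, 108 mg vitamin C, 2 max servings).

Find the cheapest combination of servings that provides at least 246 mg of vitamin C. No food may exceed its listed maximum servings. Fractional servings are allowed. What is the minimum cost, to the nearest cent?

$2.30

Cost per mg of vitamin C: broccoli $0.0093, bell pepper $0.0099, avocado $0.0818.
Take 2 servings of broccoli: +216.0 mg vitamin C for $2.00 (total $2.00, still need 30.0 mg).
Take 0.2703 servings of bell pepper: +30.0 mg vitamin C for $0.30 (total $2.30, still need 0.0 mg).
Greedy by cheapest-per-mg is optimal for a single linear constraint, so the minimum cost is $2.30.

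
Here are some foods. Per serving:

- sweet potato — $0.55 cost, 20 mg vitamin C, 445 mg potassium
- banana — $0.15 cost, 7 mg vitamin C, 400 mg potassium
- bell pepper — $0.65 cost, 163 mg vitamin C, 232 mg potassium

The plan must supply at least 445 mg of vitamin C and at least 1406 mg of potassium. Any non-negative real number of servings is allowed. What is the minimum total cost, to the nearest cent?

This is a tiny linear program; its minimum lies at a vertex of the feasible set. List the vertices and price them.
sweet potato only: max(445/20, 1406/445) = 22.25 servings → $12.24.
banana only: max(445/7, 1406/400) = 63.57 servings → $9.54.
bell pepper only: max(445/163, 1406/232) = 6.06 servings → $3.94.
sweet potato + banana with both targets exact would need a negative amount; discard.
sweet potato + bell pepper with both tight: 1.855 servings and 2.502 servings → $2.65.
banana + bell pepper with both tight: 1.981 servings and 2.645 servings → $2.02.
The minimum over all feasible corners is $2.02.

$2.02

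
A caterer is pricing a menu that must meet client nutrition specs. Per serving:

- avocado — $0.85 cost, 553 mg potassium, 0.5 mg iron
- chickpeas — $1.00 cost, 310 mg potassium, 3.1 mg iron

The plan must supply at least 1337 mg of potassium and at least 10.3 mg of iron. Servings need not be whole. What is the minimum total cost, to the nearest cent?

$3.74

This is a tiny linear program; its minimum lies at a vertex of the feasible set. List the vertices and price them.
avocado only: max(1337/553, 10.3/0.5) = 20.6 servings → $17.51.
chickpeas only: max(1337/310, 10.3/3.1) = 4.313 servings → $4.31.
avocado + chickpeas with both tight: 0.6103 servings and 3.224 servings → $3.74.
The minimum over all feasible corners is $3.74.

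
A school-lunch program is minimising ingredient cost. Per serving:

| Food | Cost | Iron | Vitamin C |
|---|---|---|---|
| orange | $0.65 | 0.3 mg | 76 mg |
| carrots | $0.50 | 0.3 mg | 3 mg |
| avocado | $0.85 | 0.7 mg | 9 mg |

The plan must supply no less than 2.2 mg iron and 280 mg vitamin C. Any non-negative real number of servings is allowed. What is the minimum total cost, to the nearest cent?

For a min-cost LP with two ≥-constraints, a basic feasible solution has at most two positive variables.
orange only: max(2.2/0.3, 280/76) = 7.333 servings → $4.77.
carrots only: max(2.2/0.3, 280/3) = 93.33 servings → $46.67.
avocado only: max(2.2/0.7, 280/9) = 31.11 servings → $26.44.
orange + carrots with both tight: 3.534 servings and 3.799 servings → $4.20.
orange + avocado with both tight: 3.489 servings and 1.648 servings → $3.67.
carrots + avocado: intersection lies outside the first quadrant.
The minimum over all feasible corners is $3.67.

$3.67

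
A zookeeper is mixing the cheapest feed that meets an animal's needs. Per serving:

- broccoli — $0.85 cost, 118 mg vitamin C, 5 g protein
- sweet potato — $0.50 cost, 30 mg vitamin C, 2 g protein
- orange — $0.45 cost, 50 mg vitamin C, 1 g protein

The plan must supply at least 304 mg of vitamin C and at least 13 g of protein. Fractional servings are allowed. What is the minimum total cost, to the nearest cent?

$2.21

Minimising a linear cost over {vitamin C ≥ 304, protein ≥ 13, servings ≥ 0} — the optimum is at a vertex, using one or two foods.
broccoli only: max(304/118, 13/5) = 2.6 servings → $2.21.
sweet potato only: max(304/30, 13/2) = 10.13 servings → $5.07.
orange only: max(304/50, 13/1) = 13 servings → $5.85.
broccoli + sweet potato with both tight: 2.535 servings and 0.1628 servings → $2.24.
broccoli + orange with both targets exact would need a negative amount; discard.
sweet potato + orange with both tight: 4.943 servings and 3.114 servings → $3.87.
Cheapest feasible corner: $2.21.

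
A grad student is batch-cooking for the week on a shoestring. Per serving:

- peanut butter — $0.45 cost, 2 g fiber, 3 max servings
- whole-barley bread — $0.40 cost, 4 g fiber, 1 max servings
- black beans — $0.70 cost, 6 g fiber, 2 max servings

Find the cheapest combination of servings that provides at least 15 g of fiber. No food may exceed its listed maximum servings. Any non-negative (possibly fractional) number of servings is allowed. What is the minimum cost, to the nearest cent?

Cost per g of fiber: whole-barley bread $0.1000, black beans $0.1167, peanut butter $0.2250.
Take 1 serving of whole-barley bread: +4.0 g fiber for $0.40 (total $0.40, still need 11.0 g).
Take 1.833 servings of black beans: +11.0 g fiber for $1.28 (total $1.68, still need 0.0 g).
Filling from the cheapest source first is optimal under one linear minimum: $1.68.

$1.68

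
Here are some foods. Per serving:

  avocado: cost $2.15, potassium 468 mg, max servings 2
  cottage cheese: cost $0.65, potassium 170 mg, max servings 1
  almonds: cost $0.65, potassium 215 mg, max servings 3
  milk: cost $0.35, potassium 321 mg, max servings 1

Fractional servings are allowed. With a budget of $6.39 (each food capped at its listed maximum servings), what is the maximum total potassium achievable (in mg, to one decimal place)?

1884.8 mg

Potassium per dollar: milk 917.1, almonds 330.8, cottage cheese 261.5, avocado 217.7.
Take 1 serving of milk: spends $0.35, +321.0 mg potassium (running total 321.0 mg).
Take 3 servings of almonds: spends $1.95, +645.0 mg potassium (running total 966.0 mg).
Take 1 serving of cottage cheese: spends $0.65, +170.0 mg potassium (running total 1136.0 mg).
Take 1.6 servings of avocado: spends $3.44, +748.8 mg potassium (running total 1884.8 mg).
Greedy by best ratio exhausts the cost allowance optimally: 1884.8 mg.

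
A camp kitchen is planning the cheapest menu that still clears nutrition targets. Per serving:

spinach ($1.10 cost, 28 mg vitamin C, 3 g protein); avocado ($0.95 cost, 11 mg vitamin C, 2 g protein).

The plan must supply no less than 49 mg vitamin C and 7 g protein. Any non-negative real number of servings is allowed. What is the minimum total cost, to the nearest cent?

$2.57

spinach only: max(49/28, 7/3) = 2.333 servings → $2.57.
avocado only: max(49/11, 7/2) = 4.455 servings → $4.23.
spinach + avocado with both tight: 0.913 servings and 2.13 servings → $3.03.
Cheapest feasible corner: $2.57.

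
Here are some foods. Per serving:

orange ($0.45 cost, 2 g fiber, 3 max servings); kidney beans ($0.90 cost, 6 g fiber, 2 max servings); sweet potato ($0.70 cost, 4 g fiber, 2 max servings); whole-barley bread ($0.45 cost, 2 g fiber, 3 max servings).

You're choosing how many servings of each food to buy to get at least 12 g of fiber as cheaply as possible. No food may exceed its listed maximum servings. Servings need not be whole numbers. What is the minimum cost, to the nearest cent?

$1.80

Cost per g of fiber: kidney beans $0.1500, sweet potato $0.1750, orange $0.2250, whole-barley bread $0.2250.
Take 2 servings of kidney beans: +12.0 g fiber for $1.80 (total $1.80, still need 0.0 g).
Greedy by cheapest-per-g is optimal for a single linear constraint, so the minimum cost is $1.80.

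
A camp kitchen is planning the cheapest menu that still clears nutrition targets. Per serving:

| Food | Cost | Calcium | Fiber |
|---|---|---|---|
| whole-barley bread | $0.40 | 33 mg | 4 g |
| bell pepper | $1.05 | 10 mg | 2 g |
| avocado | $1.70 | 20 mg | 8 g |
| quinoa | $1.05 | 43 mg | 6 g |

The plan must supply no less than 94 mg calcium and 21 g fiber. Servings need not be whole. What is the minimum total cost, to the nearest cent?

$2.10

This is a tiny linear program; its minimum lies at a vertex of the feasible set. List the vertices and price them.
whole-barley bread only: max(94/33, 21/4) = 5.25 servings → $2.10.
bell pepper only: max(94/10, 21/2) = 10.5 servings → $11.03.
avocado only: max(94/20, 21/8) = 4.7 servings → $7.99.
quinoa only: max(94/43, 21/6) = 3.5 servings → $3.67.
whole-barley bread + bell pepper with both targets exact would need a negative amount; discard.
whole-barley bread + avocado with both tight: 1.804 servings and 1.723 servings → $3.65.
whole-barley bread + quinoa: intersection lies outside the first quadrant.
bell pepper + avocado with both tight: 8.3 servings and 0.55 servings → $9.65.
bell pepper + quinoa with both targets exact would need a negative amount; discard.
avocado + quinoa with both tight: 1.513 servings and 1.482 servings → $4.13.
Cheapest feasible corner: $2.10.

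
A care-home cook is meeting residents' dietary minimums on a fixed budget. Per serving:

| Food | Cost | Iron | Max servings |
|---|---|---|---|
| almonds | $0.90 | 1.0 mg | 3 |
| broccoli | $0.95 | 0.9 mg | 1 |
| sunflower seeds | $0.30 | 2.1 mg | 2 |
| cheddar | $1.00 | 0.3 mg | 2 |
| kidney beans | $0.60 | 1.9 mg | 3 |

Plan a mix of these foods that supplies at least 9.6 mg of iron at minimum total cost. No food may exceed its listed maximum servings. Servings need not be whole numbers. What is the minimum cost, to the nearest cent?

Cost per mg of iron: sunflower seeds $0.1429, kidney beans $0.3158, almonds $0.9000, broccoli $1.0556, cheddar $3.3333.
Take 2 servings of sunflower seeds: +4.2 mg iron for $0.60 (total $0.60, still need 5.4 mg).
Take 2.842 servings of kidney beans: +5.4 mg iron for $1.71 (total $2.31, still need 0.0 mg).
Filling from the cheapest source first is optimal under one linear minimum: $2.31.

$2.31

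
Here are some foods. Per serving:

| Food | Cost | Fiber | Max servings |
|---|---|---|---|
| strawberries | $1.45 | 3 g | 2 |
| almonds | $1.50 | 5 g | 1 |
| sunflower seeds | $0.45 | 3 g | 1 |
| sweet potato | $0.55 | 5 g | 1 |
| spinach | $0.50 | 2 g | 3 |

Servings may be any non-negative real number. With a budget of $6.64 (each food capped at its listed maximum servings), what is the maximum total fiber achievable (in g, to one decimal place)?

24.5 g

Fiber per dollar: sweet potato 9.091, sunflower seeds 6.667, spinach 4, almonds 3.333, strawberries 2.069.
Take 1 serving of sweet potato: spends $0.55, +5.0 g fiber (running total 5.0 g).
Take 1 serving of sunflower seeds: spends $0.45, +3.0 g fiber (running total 8.0 g).
Take 3 servings of spinach: spends $1.50, +6.0 g fiber (running total 14.0 g).
Take 1 serving of almonds: spends $1.50, +5.0 g fiber (running total 19.0 g).
Take 1.821 servings of strawberries: spends $2.64, +5.5 g fiber (running total 24.5 g).
Greedy by best ratio exhausts the cost allowance optimally: 24.5 g.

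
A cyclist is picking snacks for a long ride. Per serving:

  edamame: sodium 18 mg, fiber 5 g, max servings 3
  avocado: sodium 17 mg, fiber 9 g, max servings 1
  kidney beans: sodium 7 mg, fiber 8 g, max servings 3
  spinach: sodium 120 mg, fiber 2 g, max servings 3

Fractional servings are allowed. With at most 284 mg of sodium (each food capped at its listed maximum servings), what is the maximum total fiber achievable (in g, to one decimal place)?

51.2 g

Fiber per mg sodium: kidney beans 1.143, avocado 0.5294, edamame 0.2778, spinach 0.01667.
Take 3 servings of kidney beans: uses 21 mg sodium, +24.0 g fiber (running total 24.0 g).
Take 1 serving of avocado: uses 17 mg sodium, +9.0 g fiber (running total 33.0 g).
Take 3 servings of edamame: uses 54 mg sodium, +15.0 g fiber (running total 48.0 g).
Take 1.6 servings of spinach: uses 192 mg sodium, +3.2 g fiber (running total 51.2 g).
Greedy by best ratio exhausts the sodium allowance optimally: 51.2 g.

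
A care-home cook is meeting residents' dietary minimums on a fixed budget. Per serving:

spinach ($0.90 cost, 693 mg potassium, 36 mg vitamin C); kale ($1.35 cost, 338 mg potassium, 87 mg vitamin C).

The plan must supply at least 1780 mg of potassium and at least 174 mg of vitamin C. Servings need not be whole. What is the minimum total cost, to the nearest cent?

$3.38

A basic optimal solution has at most two foods positive. Try each food alone and each pair with both targets met exactly.
spinach only: max(1780/693, 174/36) = 4.833 servings → $4.35.
kale only: max(1780/338, 174/87) = 5.266 servings → $7.11.
spinach + kale with both tight: 1.996 servings and 1.174 servings → $3.38.
Cheapest feasible corner: $3.38.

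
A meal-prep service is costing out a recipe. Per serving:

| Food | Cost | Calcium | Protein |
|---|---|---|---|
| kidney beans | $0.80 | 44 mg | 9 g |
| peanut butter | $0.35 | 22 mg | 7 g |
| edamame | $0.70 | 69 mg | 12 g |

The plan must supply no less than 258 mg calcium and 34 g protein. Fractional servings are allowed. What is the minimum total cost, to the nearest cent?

kidney beans only: max(258/44, 34/9) = 5.864 servings → $4.69.
peanut butter only: max(258/22, 34/7) = 11.73 servings → $4.10.
edamame only: max(258/69, 34/12) = 3.739 servings → $2.62.
kidney beans + peanut butter: the both-tight solution has a negative serving — not a feasible corner.
kidney beans + edamame with both targets exact would need a negative amount; discard.
peanut butter + edamame: intersection lies outside the first quadrant.
The minimum over all feasible corners is $2.62.

$2.62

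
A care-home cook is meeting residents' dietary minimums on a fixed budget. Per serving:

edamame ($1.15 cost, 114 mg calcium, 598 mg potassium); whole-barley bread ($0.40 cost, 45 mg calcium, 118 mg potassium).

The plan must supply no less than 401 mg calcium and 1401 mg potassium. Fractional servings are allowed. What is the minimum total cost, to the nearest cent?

edamame only: max(401/114, 1401/598) = 3.518 servings → $4.05.
whole-barley bread only: max(401/45, 1401/118) = 11.87 servings → $4.75.
edamame + whole-barley bread with both tight: 1.169 servings and 5.951 servings → $3.72.
So the least-cost plan costs $3.72.

$3.72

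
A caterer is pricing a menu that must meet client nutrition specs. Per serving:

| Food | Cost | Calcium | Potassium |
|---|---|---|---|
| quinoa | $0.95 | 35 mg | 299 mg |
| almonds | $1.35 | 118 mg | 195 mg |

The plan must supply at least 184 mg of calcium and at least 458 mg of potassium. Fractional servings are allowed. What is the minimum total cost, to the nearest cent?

For a min-cost LP with two ≥-constraints, a basic feasible solution has at most two positive variables.
quinoa only: max(184/35, 458/299) = 5.257 servings → $4.99.
almonds only: max(184/118, 458/195) = 2.349 servings → $3.17.
quinoa + almonds with both tight: 0.6383 servings and 1.37 servings → $2.46.
Cheapest feasible corner: $2.46.

$2.46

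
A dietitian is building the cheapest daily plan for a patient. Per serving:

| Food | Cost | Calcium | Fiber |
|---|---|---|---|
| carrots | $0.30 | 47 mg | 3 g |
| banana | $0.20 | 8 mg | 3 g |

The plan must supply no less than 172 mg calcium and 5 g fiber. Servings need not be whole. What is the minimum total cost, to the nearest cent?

carrots only: max(172/47, 5/3) = 3.66 servings → $1.10.
banana only: max(172/8, 5/3) = 21.5 servings → $4.30.
carrots + banana: intersection lies outside the first quadrant.
So the least-cost plan costs $1.10.

$1.10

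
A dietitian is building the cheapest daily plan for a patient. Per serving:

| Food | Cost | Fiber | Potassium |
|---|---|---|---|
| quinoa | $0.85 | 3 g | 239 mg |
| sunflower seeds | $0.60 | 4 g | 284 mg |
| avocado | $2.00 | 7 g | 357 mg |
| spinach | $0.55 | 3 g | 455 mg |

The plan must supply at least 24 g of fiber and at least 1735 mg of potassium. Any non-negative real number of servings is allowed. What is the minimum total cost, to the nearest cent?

$3.61

A basic optimal solution has at most two foods positive. Try each food alone and each pair with both targets met exactly.
quinoa only: max(24/3, 1735/239) = 8 servings → $6.80.
sunflower seeds only: max(24/4, 1735/284) = 6.109 servings → $3.67.
avocado only: max(24/7, 1735/357) = 4.86 servings → $9.72.
spinach only: max(24/3, 1735/455) = 8 servings → $4.40.
quinoa + sunflower seeds with both tight: 1.192 servings and 5.106 servings → $4.08.
quinoa + avocado with both tight: 5.942 servings and 0.8821 servings → $6.81.
quinoa + spinach: intersection lies outside the first quadrant.
sunflower seeds + avocado: the both-tight solution has a negative serving — not a feasible corner.
sunflower seeds + spinach with both tight: 5.904 servings and 0.1281 servings → $3.61.
avocado + spinach with both tight: 2.703 servings and 1.692 servings → $6.34.
Cheapest feasible corner: $3.61.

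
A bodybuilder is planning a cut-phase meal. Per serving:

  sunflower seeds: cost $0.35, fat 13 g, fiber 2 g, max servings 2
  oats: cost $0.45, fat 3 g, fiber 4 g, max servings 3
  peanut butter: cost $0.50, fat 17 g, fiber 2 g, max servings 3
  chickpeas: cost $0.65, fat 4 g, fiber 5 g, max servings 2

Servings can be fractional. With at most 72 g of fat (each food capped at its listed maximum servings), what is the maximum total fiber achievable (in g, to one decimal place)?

29.4 g

Fiber per g fat: oats 1.333, chickpeas 1.25, sunflower seeds 0.1538, peanut butter 0.1176.
Take 3 servings of oats: uses 9 g fat, +12.0 g fiber (running total 12.0 g).
Take 2 servings of chickpeas: uses 8 g fat, +10.0 g fiber (running total 22.0 g).
Take 2 servings of sunflower seeds: uses 26 g fat, +4.0 g fiber (running total 26.0 g).
Take 1.706 servings of peanut butter: uses 29 g fat, +3.4 g fiber (running total 29.4 g).
Filling greedily by fiber-per-g fat is optimal for one linear limit, giving 29.4 g.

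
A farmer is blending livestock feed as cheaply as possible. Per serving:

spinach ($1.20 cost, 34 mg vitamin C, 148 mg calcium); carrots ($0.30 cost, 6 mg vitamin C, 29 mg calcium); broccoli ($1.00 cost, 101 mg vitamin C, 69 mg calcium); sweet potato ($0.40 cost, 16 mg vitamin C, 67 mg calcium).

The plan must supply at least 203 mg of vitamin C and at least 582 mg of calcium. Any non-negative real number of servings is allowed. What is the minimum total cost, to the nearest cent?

$3.92

This is a tiny linear program; its minimum lies at a vertex of the feasible set. List the vertices and price them.
spinach only: max(203/34, 582/148) = 5.971 servings → $7.16.
carrots only: max(203/6, 582/29) = 33.83 servings → $10.15.
broccoli only: max(203/101, 582/69) = 8.435 servings → $8.43.
sweet potato only: max(203/16, 582/67) = 12.69 servings → $5.08.
spinach + carrots with both targets exact would need a negative amount; discard.
spinach + broccoli with both tight: 3.553 servings and 0.8138 servings → $5.08.
spinach + sweet potato: the both-tight solution has a negative serving — not a feasible corner.
carrots + broccoli with both tight: 17.8 servings and 0.9523 servings → $6.29.
carrots + sweet potato with both targets exact would need a negative amount; discard.
broccoli + sweet potato with both tight: 0.7574 servings and 7.907 servings → $3.92.
So the least-cost plan costs $3.92.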